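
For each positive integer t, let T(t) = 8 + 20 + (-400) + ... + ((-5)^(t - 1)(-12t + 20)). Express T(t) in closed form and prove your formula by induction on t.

We claim T(t) = (-5)^t(2t - 3) + 3 for all t ≥ 1.
Base case (t = 1): T(1) = 8, and the closed form gives 8. They agree.
Inductive step: suppose the statement holds for some j ≥ 1, so T(j) = (-5)^j(2j - 3) + 3.
Then T(j+1) = T(j) + ((-5)^j(-12j + 8)) = ((-5)^j(2j - 3) + 3) + ((-5)^j(-12j + 8)).
Simplifying, T(j+1) = -10(-5)^j·j + 5(-5)^j + 3 = (-5)^(j+1)(2(j+1) - 3) + 3,
which is the closed form with t = j+1.
By induction, the statement is established for all t ≥ 1.

T(t) = (-5)^t(2t - 3) + 3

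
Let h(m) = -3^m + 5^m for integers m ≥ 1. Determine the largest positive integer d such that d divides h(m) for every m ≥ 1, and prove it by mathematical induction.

Computing the first values: h(1) = 2 and h(2) = 16; gcd(2, 16) = 2, so d ≤ 2.
We prove 2 | -3^m + 5^m for all m ≥ 1 by induction on m.
For the base case m = 1: h(1) = 2 = 2·(1), so 2 | h(1).
Suppose the result is true for m = k, i.e. 2 | h(k). Then
5^{k+1} − 3^{k+1} = 5·5^k − 3·3^k = 5·(5^k − 3^k) + (2)·3^k. The first term is divisible by 2 by the inductive hypothesis, and the second term (2)·3^k is divisible by 2 since 2 | 2. Hence 2 | h(k+1).
This completes the induction.
Therefore the largest such d is 2.

d = 2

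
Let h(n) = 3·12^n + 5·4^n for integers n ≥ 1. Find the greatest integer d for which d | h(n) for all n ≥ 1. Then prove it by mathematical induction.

Computing the first values: h(1) = 56 and h(2) = 512; gcd(56, 512) = 8, so d ≤ 8.
We prove 8 | 3·12^n + 5·4^n for all n ≥ 1 by induction on n.
Base step (n = 1): h(1) = 56 = 8·(7), so 8 | h(1).
Inductive step: assume the claim holds for n = i, i.e. 8 | h(i). Then
h(i+1) − 12·h(i) = (3·12^(i+1) + 5·4^(i+1)) − 12·(3·12^i + 5·4^i) = (5)·4^i·(4 − 12) = (-40)·4^i. Since 8 | h(i) by the inductive hypothesis, 8 | 12·h(i); and 8 | -40 since -40 = 8·-5. Therefore 8 | h(i+1).
Hence, by induction on n, the claim holds for every n ≥ 1.
Therefore the largest such d is 8.

d = 8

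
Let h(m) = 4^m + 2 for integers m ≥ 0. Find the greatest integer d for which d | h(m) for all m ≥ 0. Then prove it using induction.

d = 3

Computing the first values: h(0) = 3 and h(1) = 6; gcd(3, 6) = 3, so d ≤ 3.
We prove 3 | 4^m + 2 for all m ≥ 0 by induction on m.
Base case (m = 0): h(0) = 3 = 3·(1), so 3 | h(0).
For the inductive step, assume it holds for an arbitrary i ≥ 0, i.e. 3 | h(i). Then
h(i+1) = 4^(i+1) + 2 = 4·(4^i + 2) - 6 = 4·h(i) - 6. The first term is divisible by 3 by the inductive hypothesis, and -6 is divisible by 3. Hence 3 | h(i+1).
By the principle of mathematical induction, the result holds for all m ≥ 0.
Therefore the largest such d is 3.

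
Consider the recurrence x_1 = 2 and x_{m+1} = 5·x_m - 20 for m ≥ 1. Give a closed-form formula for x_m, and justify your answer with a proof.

Computing the first terms: x_1 = 2, x_2 = -10, x_3 = -70. This suggests x_m = -3·5^(m - 1) + 5.
Base case (m = 1): the formula gives 2 = 2 = x_1.
Inductive step: assume the claim holds for m = j, so x_j = -3·5^(j - 1) + 5.
Then x_{j+1} = 5·x_j - 20 = 5·(-3·5^(j - 1) + 5) - 20 = -3·5^j + 5 = -3·5^((j+1) - 1) + 5,
which is the claimed formula at m = j+1.
By induction, the statement is established for all m ≥ 1.

x_m = -3·5^(m - 1) + 5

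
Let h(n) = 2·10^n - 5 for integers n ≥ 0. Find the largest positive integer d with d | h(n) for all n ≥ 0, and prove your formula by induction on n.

Computing the first values: h(0) = -3 and h(1) = 15; gcd(-3, 15) = 3, so d ≤ 3.
We prove 3 | 2·10^n - 5 for all n ≥ 0 by induction on n.
Base case (n = 0): h(0) = -3 = 3·(-1), so 3 | h(0).
Inductive step: assume the claim holds for n = m, i.e. 3 | h(m). Then
h(m+1) = 2·10^(m+1) - 5 = 10·(2·10^m - 5) + 45 = 10·h(m) + 45. The first term is divisible by 3 by the inductive hypothesis, and 45 is divisible by 3. Hence 3 | h(m+1).
Hence, by induction on n, the claim holds for every n ≥ 0.
Therefore the largest such d is 3.

d = 3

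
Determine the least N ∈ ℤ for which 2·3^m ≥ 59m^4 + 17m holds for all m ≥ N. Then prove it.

N = 13

At m = 12: 1062882 < 1223628, so the inequality fails and N ≥ 13. We prove 2·3^m ≥ 59m^4 + 17m for all m ≥ 13.
For the base case m = 13: 2·3^m = 3188646 and 59m^4 + 17m = 1685320, so 3188646 ≥ 1685320.
Suppose the result is true for m = i, so 2·3^i ≥ 59i^4 + 17i.
Then 2·3^(i + 1) = 3·(2·3^i) ≥ 3·(59i^4 + 17i).
Also, for i ≥ 13 we have 3·(59i^4 + 17i) ≥ 59(i+1)^4 + 17(i+1), since 3·(59i^4 + 17i) − (59(i+1)^4 + 17(i+1)) = 118i^4 - 236i^3 - 354i^2 - 202i - 76, which is nonnegative for all i ≥ 13.
Combining, 2·3^(i + 1) ≥ 59(i+1)^4 + 17(i+1).
By induction, the statement is established for all m ≥ 13.
Hence the smallest such N is 13.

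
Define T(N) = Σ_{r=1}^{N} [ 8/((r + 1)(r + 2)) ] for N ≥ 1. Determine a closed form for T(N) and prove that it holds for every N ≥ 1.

We claim T(N) = 4N/(N + 2) for all N ≥ 1.
Base step (N = 1): T(1) = 4/3, and the closed form gives 4/3. They agree.
For the inductive step, assume it holds for an arbitrary r ≥ 1, so T(r) = 4r/(r + 2).
Then T(r+1) = T(r) + (8/((r + 2)(r + 3))) = (4r/(r + 2)) + (8/((r + 2)(r + 3))).
Simplifying, T(r+1) = 4(r + 1)/(r + 3) = 4(r+1)/((r+1) + 2),
which is the closed form with N = r+1.
By induction, the statement is established for all N ≥ 1.

T(N) = 4N/(N + 2)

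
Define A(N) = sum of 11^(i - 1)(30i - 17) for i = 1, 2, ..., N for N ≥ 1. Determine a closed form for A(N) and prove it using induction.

We claim A(N) = 11^N(3N - 2) + 2 for all N ≥ 1.
Base case (N = 1): A(1) = 13, and the closed form gives 13. They agree.
Inductive step: suppose the statement holds for some i ≥ 1, so A(i) = 11^i(3i - 2) + 2.
Then A(i+1) = A(i) + (11^i(30i + 13)) = (11^i(3i - 2) + 2) + (11^i(30i + 13)).
Simplifying, A(i+1) = 33·11^i·i + 11·11^i + 2 = 11^(i+1)(3(i+1) - 2) + 2,
which is the closed form with N = i+1.
By the principle of mathematical induction, the result holds for all N ≥ 1.

A(N) = 11^N(3N - 2) + 2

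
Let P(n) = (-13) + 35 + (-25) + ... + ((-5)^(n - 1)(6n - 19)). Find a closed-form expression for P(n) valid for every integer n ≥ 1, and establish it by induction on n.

P(n) = (-5)^n(-n + 3) - 3

We claim P(n) = (-5)^n(-n + 3) - 3 for all n ≥ 1.
Base case (n = 1): P(1) = -13, and the closed form gives -13. They agree.
Inductive step: suppose the statement holds for some p ≥ 1, so P(p) = (-5)^p(-p + 3) - 3.
Then P(p+1) = P(p) + ((-5)^p(6p - 13)) = ((-5)^p(-p + 3) - 3) + ((-5)^p(6p - 13)).
Simplifying, P(p+1) = 5(-5)^p·p - 10(-5)^p - 3 = (-5)^(p+1)(-(p+1) + 3) - 3,
which is the closed form with n = p+1.
Hence, by induction on n, the claim holds for every n ≥ 1.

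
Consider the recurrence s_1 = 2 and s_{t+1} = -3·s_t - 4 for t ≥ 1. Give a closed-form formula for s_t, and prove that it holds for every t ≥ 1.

s_t = -(-3)^t - 1

Computing the first terms: s_1 = 2, s_2 = -10, s_3 = 26. This suggests s_t = -(-3)^t - 1.
Base step (t = 1): the formula gives 2 = 2 = s_1.
Inductive step: suppose the statement holds for some i ≥ 1, so s_i = -(-3)^i - 1.
Then s_{i+1} = -3·s_i - 4 = -3·(-(-3)^i - 1) - 4 = -(-3)^(i + 1) - 1,
which is the claimed formula at t = i+1.
Hence, by induction on t, the claim holds for every t ≥ 1.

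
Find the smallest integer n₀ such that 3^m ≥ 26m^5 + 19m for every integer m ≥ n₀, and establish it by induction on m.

n₀ = 16

At m = 15: 14348907 < 19744035, so the inequality fails and n₀ ≥ 16. We prove 3^m ≥ 26m^5 + 19m for all m ≥ 16.
Base case (m = 16): 3^m = 43046721 and 26m^5 + 19m = 27263280, so 43046721 ≥ 27263280.
Inductive step: assume the claim holds for m = p, so 3^p ≥ 26p^5 + 19p.
Then 3^(p + 1) = 3·(3^p) ≥ 3·(26p^5 + 19p).
Also, for p ≥ 16 we have 3·(26p^5 + 19p) ≥ 26(p+1)^5 + 19(p+1), since 3·(26p^5 + 19p) − (26(p+1)^5 + 19(p+1)) = 52p^5 - 130p^4 - 260p^3 - 260p^2 - 92p - 45, which is nonnegative for all p ≥ 16.
Combining, 3^(p + 1) ≥ 26(p+1)^5 + 19(p+1).
Hence, by induction on m, the claim holds for every m ≥ 16.
Hence the smallest such n₀ is 16.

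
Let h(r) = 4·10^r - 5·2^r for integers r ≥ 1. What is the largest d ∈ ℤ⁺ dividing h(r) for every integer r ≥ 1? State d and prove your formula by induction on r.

Computing the first values: h(1) = 30 and h(2) = 380; gcd(30, 380) = 10, so d ≤ 10.
We prove 10 | 4·10^r - 5·2^r for all r ≥ 1 by induction on r.
Base step (r = 1): h(1) = 30 = 10·(3), so 10 | h(1).
Inductive step: assume the claim holds for r = j, i.e. 10 | h(j). Then
h(j+1) − 10·h(j) = (4·10^(j+1) - 5·2^(j+1)) − 10·(4·10^j - 5·2^j) = (-5)·2^j·(2 − 10) = (40)·2^j. Since 10 | h(j) by the inductive hypothesis, 10 | 10·h(j); and 10 | 40 since 40 = 10·4. Therefore 10 | h(j+1).
By induction, the statement is established for all r ≥ 1.
Therefore the largest such d is 10.

d = 10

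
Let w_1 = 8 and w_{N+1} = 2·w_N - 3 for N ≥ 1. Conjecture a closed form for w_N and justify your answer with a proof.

Computing the first terms: w_1 = 8, w_2 = 13, w_3 = 23. This suggests w_N = 5·2^(N - 1) + 3.
When N = 1: the formula gives 8 = 8 = w_1.
Suppose the result is true for N = r, so w_r = 5·2^(r - 1) + 3.
Then w_{r+1} = 2·w_r - 3 = 2·(5·2^(r - 1) + 3) - 3 = 5·2^r + 3 = 5·2^((r+1) - 1) + 3,
which is the claimed formula at N = r+1.
Hence, by induction on N, the claim holds for every N ≥ 1.

w_N = 5·2^(N - 1) + 3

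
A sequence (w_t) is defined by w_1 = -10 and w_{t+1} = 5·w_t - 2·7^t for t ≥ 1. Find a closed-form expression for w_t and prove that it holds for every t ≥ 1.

w_t = -3·5^(t - 1) - 7^t

Computing the first terms: w_1 = -10, w_2 = -64, w_3 = -418. This suggests w_t = -3·5^(t - 1) - 7^t.
For the base case t = 1: the formula gives -10 = -10 = w_1.
For the inductive step, assume it holds for an arbitrary j ≥ 1, so w_j = -3·5^(j - 1) - 7^j.
Then w_{j+1} = 5·w_j - 2·7^j = 5·(-3·5^(j - 1) - 7^j) - 2·7^j = -3·5^j - 7^(j + 1) = -3·5^((j+1) - 1) - 7^(j+1),
which is the claimed formula at t = j+1.
By the principle of mathematical induction, the result holds for all t ≥ 1.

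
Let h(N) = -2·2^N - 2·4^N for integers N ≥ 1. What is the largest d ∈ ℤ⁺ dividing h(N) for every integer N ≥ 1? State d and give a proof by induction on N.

d = 4

Computing the first values: h(1) = -12 and h(2) = -40; gcd(-12, -40) = 4, so d ≤ 4.
We prove 4 | -2·2^N - 2·4^N for all N ≥ 1 by induction on N.
Base case (N = 1): h(1) = -12 = 4·(-3), so 4 | h(1).
Suppose the result is true for N = k, i.e. 4 | h(k). Then
h(k+1) − 4·h(k) = (-2·2^(k+1) - 2·4^(k+1)) − 4·(-2·2^k - 2·4^k) = (-2)·2^k·(2 − 4) = (4)·2^k. Since 4 | h(k) by the inductive hypothesis, 4 | 4·h(k); and 4 | 4 since 4 = 4·1. Therefore 4 | h(k+1).
Hence, by induction on N, the claim holds for every N ≥ 1.
Therefore the largest such d is 4.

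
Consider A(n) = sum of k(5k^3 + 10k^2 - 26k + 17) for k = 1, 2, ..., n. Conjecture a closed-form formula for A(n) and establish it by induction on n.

We claim A(n) = n(n + 1)(n^3 + 4n^2 - 6n + 4) for all n ≥ 1.
Base step (n = 1): A(1) = 6, and the closed form gives 6. They agree.
Inductive step: assume the claim holds for n = k, so A(k) = k(k^4 + 5k^3 - 2k^2 - 2k + 4).
Then A(k+1) = A(k) + (5k^4 + 30k^3 + 34k^2 + 15k + 6) = (k(k^4 + 5k^3 - 2k^2 - 2k + 4)) + (5k^4 + 30k^3 + 34k^2 + 15k + 6).
Simplifying, A(k+1) = (k + 1)(k + 2)(k^3 + 7k^2 + 5k + 3) = (k+1)((k+1) + 1)((k+1)^3 + 4(k+1)^2 - 6(k+1) + 4),
which is the closed form with n = k+1.
By the principle of mathematical induction, the result holds for all n ≥ 1.

A(n) = n(n + 1)(n^3 + 4n^2 - 6n + 4)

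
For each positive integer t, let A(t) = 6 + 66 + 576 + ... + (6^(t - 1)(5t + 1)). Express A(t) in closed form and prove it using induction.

A(t) = 6^t·t

We claim A(t) = 6^t·t for all t ≥ 1.
Base case (t = 1): A(1) = 6, and the closed form gives 6. They agree.
Inductive step: assume the claim holds for t = p, so A(p) = 6^p·p.
Then A(p+1) = A(p) + (6^p(5p + 6)) = (6^p·p) + (6^p(5p + 6)).
Simplifying, A(p+1) = 6^(p + 1)(p + 1) = 6^(p+1)·(p+1),
which is the closed form with t = p+1.
By induction, the statement is established for all t ≥ 1.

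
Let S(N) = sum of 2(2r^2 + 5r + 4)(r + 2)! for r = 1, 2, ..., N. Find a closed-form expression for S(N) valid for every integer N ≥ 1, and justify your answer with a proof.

We claim S(N) = (4N + 2)(N + 3)! - 12 for all N ≥ 1.
For the base case N = 1: S(1) = 132, and the closed form gives 132. They agree.
Inductive step: assume the claim holds for N = r, so S(r) = (4r + 2)(r + 3)! - 12.
Then S(r+1) = S(r) + (2(2r^2 + 9r + 11)(r + 3)!) = ((4r + 2)(r + 3)! - 12) + (2(2r^2 + 9r + 11)(r + 3)!).
Simplifying, S(r+1) = (4(r+1) + 2)((r+1) + 3)! - 12,
which is the closed form with N = r+1.
This completes the induction.

S(N) = (4N + 2)(N + 3)! - 12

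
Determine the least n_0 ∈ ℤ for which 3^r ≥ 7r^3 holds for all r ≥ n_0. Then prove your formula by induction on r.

At r = 7: 2187 < 2401, so the inequality fails and n_0 ≥ 8. We prove 3^r ≥ 7r^3 for all r ≥ 8.
For the base case r = 8: 3^r = 6561 and 7r^3 = 3584, so 6561 ≥ 3584.
Inductive step: assume the claim holds for r = i, so 3^i ≥ 7i^3.
Then 3^(i + 1) = 3·(3^i) ≥ 3·(7i^3).
Also, for i ≥ 8 we have 3·(7i^3) ≥ 7(i+1)^3, since 3 ≥ (1 + 1/i)^3 for all i ≥ 8.
Combining, 3^(i + 1) ≥ 7(i+1)^3.
By induction, the statement is established for all r ≥ 8.
Hence the smallest such n_0 is 8.

n_0 = 8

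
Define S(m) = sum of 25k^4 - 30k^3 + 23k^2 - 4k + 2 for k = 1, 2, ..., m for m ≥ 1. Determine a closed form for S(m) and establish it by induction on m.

S(m) = m(5m^4 + 5m^3 + m^2 + 2m + 3)

We claim S(m) = m(5m^4 + 5m^3 + m^2 + 2m + 3) for all m ≥ 1.
When m = 1: S(1) = 16, and the closed form gives 16. They agree.
Inductive step: suppose the statement holds for some k ≥ 1, so S(k) = k(5k^4 + 5k^3 + k^2 + 2k + 3).
Then S(k+1) = S(k) + (25k^4 + 70k^3 + 83k^2 + 52k + 16) = (k(5k^4 + 5k^3 + k^2 + 2k + 3)) + (25k^4 + 70k^3 + 83k^2 + 52k + 16).
Simplifying, S(k+1) = (k + 1)(5k^4 + 25k^3 + 46k^2 + 39k + 16) = (k+1)(5(k+1)^4 + 5(k+1)^3 + (k+1)^2 + 2(k+1) + 3),
which is the closed form with m = k+1.
By the principle of mathematical induction, the result holds for all m ≥ 1.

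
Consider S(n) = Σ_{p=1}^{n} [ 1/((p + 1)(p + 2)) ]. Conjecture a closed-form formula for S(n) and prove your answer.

We claim S(n) = n/(2(n + 2)) for all n ≥ 1.
For the base case n = 1: S(1) = 1/6, and the closed form gives 1/6. They agree.
Inductive step: assume the claim holds for n = p, so S(p) = p/(2(p + 2)).
Then S(p+1) = S(p) + (1/((p + 2)(p + 3))) = (p/(2(p + 2))) + (1/((p + 2)(p + 3))).
Simplifying, S(p+1) = (p + 1)/(2(p + 3)) = (p+1)/(2((p+1) + 2)),
which is the closed form with n = p+1.
This completes the induction.

S(n) = n/(2(n + 2))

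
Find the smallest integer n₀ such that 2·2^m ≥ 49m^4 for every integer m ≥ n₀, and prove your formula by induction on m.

n₀ = 23

At m = 22: 8388608 < 11478544, so the inequality fails and n₀ ≥ 23. We prove 2·2^m ≥ 49m^4 for all m ≥ 23.
For the base case m = 23: 2·2^m = 16777216 and 49m^4 = 13712209, so 16777216 ≥ 13712209.
Inductive step: suppose the statement holds for some k ≥ 23, so 2·2^k ≥ 49k^4.
Then 2·2^(k + 1) = 2·(2·2^k) ≥ 2·(49k^4).
Also, for k ≥ 23 we have 2·(49k^4) ≥ 49(k+1)^4, since 2 ≥ (1 + 1/k)^4 for all k ≥ 23.
Combining, 2·2^(k + 1) ≥ 49(k+1)^4.
This completes the induction.
Hence the smallest such n₀ is 23.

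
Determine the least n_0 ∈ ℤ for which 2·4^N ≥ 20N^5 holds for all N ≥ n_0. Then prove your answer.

At N = 9: 524288 < 1180980, so the inequality fails and n_0 ≥ 10. We prove 2·4^N ≥ 20N^5 for all N ≥ 10.
Base case (N = 10): 2·4^N = 2097152 and 20N^5 = 2000000, so 2097152 ≥ 2000000.
Suppose the result is true for N = j, so 2·4^j ≥ 20j^5.
Then 2·4^(j + 1) = 4·(2·4^j) ≥ 4·(20j^5).
Also, for j ≥ 10 we have 4·(20j^5) ≥ 20(j+1)^5, since 4 ≥ (1 + 1/j)^5 for all j ≥ 10.
Combining, 2·4^(j + 1) ≥ 20(j+1)^5.
By the principle of mathematical induction, the result holds for all N ≥ 10.
Hence the smallest such n_0 is 10.

n_0 = 10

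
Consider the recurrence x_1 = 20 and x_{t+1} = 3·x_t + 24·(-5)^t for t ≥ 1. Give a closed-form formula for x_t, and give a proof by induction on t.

x_t = -3(-5)^t + 5·3^(t - 1)

Computing the first terms: x_1 = 20, x_2 = -60, x_3 = 420. This suggests x_t = -3(-5)^t + 5·3^(t - 1).
Base step (t = 1): the formula gives 20 = 20 = x_1.
Inductive step: assume the claim holds for t = k, so x_k = -3(-5)^k + 5·3^(k - 1).
Then x_{k+1} = 3·x_k + 24·(-5)^k = 3·(-3(-5)^k + 5·3^(k - 1)) + 24·(-5)^k = -3(-5)^(k + 1) + 5·3^k = -3(-5)^(k+1) + 5·3^((k+1) - 1),
which is the claimed formula at t = k+1.
Hence, by induction on t, the claim holds for every t ≥ 1.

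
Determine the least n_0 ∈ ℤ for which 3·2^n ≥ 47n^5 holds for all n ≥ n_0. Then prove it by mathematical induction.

n_0 = 29

At n = 28: 805306368 < 808887296, so the inequality fails and n_0 ≥ 29. We prove 3·2^n ≥ 47n^5 for all n ≥ 29.
For the base case n = 29: 3·2^n = 1610612736 and 47n^5 = 964024003, so 1610612736 ≥ 964024003.
For the inductive step, assume it holds for an arbitrary j ≥ 29, so 3·2^j ≥ 47j^5.
Then 3·2^(j + 1) = 2·(3·2^j) ≥ 2·(47j^5).
Also, for j ≥ 29 we have 2·(47j^5) ≥ 47(j+1)^5, since 2 ≥ (1 + 1/j)^5 for all j ≥ 29.
Combining, 3·2^(j + 1) ≥ 47(j+1)^5.
This completes the induction.
Hence the smallest such n_0 is 29.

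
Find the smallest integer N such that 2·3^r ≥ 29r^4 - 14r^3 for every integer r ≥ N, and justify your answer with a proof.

N = 12

At r = 11: 354294 < 405955, so the inequality fails and N ≥ 12. We prove 2·3^r ≥ 29r^4 - 14r^3 for all r ≥ 12.
When r = 12: 2·3^r = 1062882 and 29r^4 - 14r^3 = 577152, so 1062882 ≥ 577152.
For the inductive step, assume it holds for an arbitrary i ≥ 12, so 2·3^i ≥ 29i^4 - 14i^3.
Then 2·3^(i + 1) = 3·(2·3^i) ≥ 3·(29i^4 - 14i^3).
Also, for i ≥ 12 we have 3·(29i^4 - 14i^3) ≥ 29(i+1)^4 - 14(i+1)^3, since 3·(29i^4 - 14i^3) − (29(i+1)^4 - 14(i+1)^3) = 58i^4 - 144i^3 - 132i^2 - 74i - 15, which is nonnegative for all i ≥ 12.
Combining, 2·3^(i + 1) ≥ 29(i+1)^4 - 14(i+1)^3.
By the principle of mathematical induction, the result holds for all r ≥ 12.
Hence the smallest such N is 12.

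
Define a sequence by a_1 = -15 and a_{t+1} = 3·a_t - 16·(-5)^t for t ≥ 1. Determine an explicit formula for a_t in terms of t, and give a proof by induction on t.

a_t = 2(-5)^t - 5·3^(t - 1)

Computing the first terms: a_1 = -15, a_2 = 35, a_3 = -295. This suggests a_t = 2(-5)^t - 5·3^(t - 1).
Base case (t = 1): the formula gives -15 = -15 = a_1.
Suppose the result is true for t = p, so a_p = 2(-5)^p - 5·3^(p - 1).
Then a_{p+1} = 3·a_p - 16·(-5)^p = 3·(2(-5)^p - 5·3^(p - 1)) - 16·(-5)^p = 2(-5)^(p + 1) - 5·3^p = 2(-5)^(p+1) - 5·3^((p+1) - 1),
which is the claimed formula at t = p+1.
This completes the induction.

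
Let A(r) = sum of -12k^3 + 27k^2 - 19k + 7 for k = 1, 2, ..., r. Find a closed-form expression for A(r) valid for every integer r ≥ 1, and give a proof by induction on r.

We claim A(r) = -r(3r^3 - 3r^2 - r - 2) for all r ≥ 1.
For the base case r = 1: A(1) = 3, and the closed form gives 3. They agree.
Inductive step: assume the claim holds for r = k, so A(k) = k(-3k^3 + 3k^2 + k + 2).
Then A(k+1) = A(k) + (-12k^3 - 9k^2 - k + 3) = (k(-3k^3 + 3k^2 + k + 2)) + (-12k^3 - 9k^2 - k + 3).
Simplifying, A(k+1) = -(k + 1)(3k^3 + 6k^2 + 2k - 3) = -(k+1)(3(k+1)^3 - 3(k+1)^2 - (k+1) - 2),
which is the closed form with r = k+1.
This completes the induction.

A(r) = -r(3r^3 - 3r^2 - r - 2)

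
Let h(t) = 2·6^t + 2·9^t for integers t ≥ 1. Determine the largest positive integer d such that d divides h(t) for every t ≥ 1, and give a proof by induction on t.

Computing the first values: h(1) = 30 and h(2) = 234; gcd(30, 234) = 6, so d ≤ 6.
We prove 6 | 2·6^t + 2·9^t for all t ≥ 1 by induction on t.
Base case (t = 1): h(1) = 30 = 6·(5), so 6 | h(1).
Inductive step: assume the claim holds for t = p, i.e. 6 | h(p). Then
h(p+1) − 9·h(p) = (2·6^(p+1) + 2·9^(p+1)) − 9·(2·6^p + 2·9^p) = (2)·6^p·(6 − 9) = (-6)·6^p. Since 6 | h(p) by the inductive hypothesis, 6 | 9·h(p); and 6 | -6 since -6 = 6·-1. Therefore 6 | h(p+1).
Hence, by induction on t, the claim holds for every t ≥ 1.
Therefore the largest such d is 6.

d = 6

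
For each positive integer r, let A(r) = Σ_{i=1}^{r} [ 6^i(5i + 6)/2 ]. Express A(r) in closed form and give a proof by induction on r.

A(r) = 3·6^r(r + 1) - 3

We claim A(r) = 3·6^r(r + 1) - 3 for all r ≥ 1.
For the base case r = 1: A(1) = 33, and the closed form gives 33. They agree.
Inductive step: assume the claim holds for r = i, so A(i) = 3·6^i(i + 1) - 3.
Then A(i+1) = A(i) + (6^i(15i + 33)) = (3·6^i(i + 1) - 3) + (6^i(15i + 33)).
Simplifying, A(i+1) = 18·6^i·i + 36·6^i - 3 = 3·6^(i+1)((i+1) + 1) - 3,
which is the closed form with r = i+1.
By induction, the statement is established for all r ≥ 1.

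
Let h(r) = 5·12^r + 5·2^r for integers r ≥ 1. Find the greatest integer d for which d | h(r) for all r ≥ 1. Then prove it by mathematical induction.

Computing the first values: h(1) = 70 and h(2) = 740; gcd(70, 740) = 10, so d ≤ 10.
We prove 10 | 5·12^r + 5·2^r for all r ≥ 1 by induction on r.
Base case (r = 1): h(1) = 70 = 10·(7), so 10 | h(1).
For the inductive step, assume it holds for an arbitrary j ≥ 1, i.e. 10 | h(j). Then
h(j+1) − 12·h(j) = (5·12^(j+1) + 5·2^(j+1)) − 12·(5·12^j + 5·2^j) = (5)·2^j·(2 − 12) = (-50)·2^j. Since 10 | h(j) by the inductive hypothesis, 10 | 12·h(j); and 10 | -50 since -50 = 10·-5. Therefore 10 | h(j+1).
Hence, by induction on r, the claim holds for every r ≥ 1.
Therefore the largest such d is 10.

d = 10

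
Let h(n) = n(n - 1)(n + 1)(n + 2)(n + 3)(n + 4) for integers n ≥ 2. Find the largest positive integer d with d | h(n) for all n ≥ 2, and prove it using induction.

Computing the first values: h(2) = 720 and h(3) = 5040; gcd(720, 5040) = 720, so d ≤ 720.
We prove 720 | n(n - 1)(n + 1)(n + 2)(n + 3)(n + 4) for all n ≥ 2 by induction on n.
When n = 2: h(2) = 720 = 720·(1), so 720 | h(2).
Inductive step: suppose the statement holds for some k ≥ 2, i.e. 720 | h(k). Then
h(k+1) − h(k) = k·(k+1)·(k+2)·(k+3)·(k+4)·(k+5) − (k-1)·k·(k+1)·(k+2)·(k+3)·(k+4) = k·(k+1)·(k+2)·(k+3)·(k+4)·[(k+5) − (k-1)] = 6·k·(k+1)·(k+2)·(k+3)·(k+4). The product of 5 consecutive integers is divisible by (5)! = 120, so h(k+1) − h(k) is divisible by 6·120 = 720. By the inductive hypothesis 720 | h(k), hence 720 | h(k+1).
This completes the induction.
Therefore the largest such d is 720.

d = 720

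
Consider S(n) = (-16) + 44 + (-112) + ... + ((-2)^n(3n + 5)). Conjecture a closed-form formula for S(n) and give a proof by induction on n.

S(n) = 2(-2)^n(n + 2) - 4

We claim S(n) = 2(-2)^n(n + 2) - 4 for all n ≥ 1.
For the base case n = 1: S(1) = -16, and the closed form gives -16. They agree.
Suppose the result is true for n = r, so S(r) = 2(-2)^r(r + 2) - 4.
Then S(r+1) = S(r) + ((-2)^(r + 1)(3r + 8)) = (2(-2)^r(r + 2) - 4) + ((-2)^(r + 1)(3r + 8)).
Simplifying, S(r+1) = -4(-2)^r·r - 12(-2)^r - 4 = 2(-2)^(r+1)((r+1) + 2) - 4,
which is the closed form with n = r+1.
This completes the induction.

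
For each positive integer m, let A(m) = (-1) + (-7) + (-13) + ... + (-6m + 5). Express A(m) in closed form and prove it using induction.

We claim A(m) = -m(3m - 2) for all m ≥ 1.
When m = 1: A(1) = -1, and the closed form gives -1. They agree.
Inductive step: suppose the statement holds for some k ≥ 1, so A(k) = k(-3k + 2).
Then A(k+1) = A(k) + (-6k - 1) = (k(-3k + 2)) + (-6k - 1).
Simplifying, A(k+1) = -(k + 1)(3k + 1) = -(k+1)(3(k+1) - 2),
which is the closed form with m = k+1.
By the principle of mathematical induction, the result holds for all m ≥ 1.

A(m) = -m(3m - 2)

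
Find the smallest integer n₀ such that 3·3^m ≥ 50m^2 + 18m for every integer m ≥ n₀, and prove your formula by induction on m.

At m = 5: 729 < 1340, so the inequality fails and n₀ ≥ 6. We prove 3·3^m ≥ 50m^2 + 18m for all m ≥ 6.
Base step (m = 6): 3·3^m = 2187 and 50m^2 + 18m = 1908, so 2187 ≥ 1908.
Suppose the result is true for m = i, so 3·3^i ≥ 50i^2 + 18i.
Then 3·3^(i + 1) = 3·(3·3^i) ≥ 3·(50i^2 + 18i).
Also, for i ≥ 6 we have 3·(50i^2 + 18i) ≥ 50(i+1)^2 + 18(i+1), since 3·(50i^2 + 18i) − (50(i+1)^2 + 18(i+1)) = 100i^2 - 64i - 68, which is nonnegative for all i ≥ 6.
Combining, 3·3^(i + 1) ≥ 50(i+1)^2 + 18(i+1).
This completes the induction.
Hence the smallest such n₀ is 6.

n₀ = 6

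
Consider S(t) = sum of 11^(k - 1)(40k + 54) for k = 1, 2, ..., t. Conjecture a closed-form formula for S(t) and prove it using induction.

S(t) = 11^t(4t + 5) - 5

We claim S(t) = 11^t(4t + 5) - 5 for all t ≥ 1.
For the base case t = 1: S(1) = 94, and the closed form gives 94. They agree.
Inductive step: assume the claim holds for t = k, so S(k) = 11^k(4k + 5) - 5.
Then S(k+1) = S(k) + (11^k(40k + 94)) = (11^k(4k + 5) - 5) + (11^k(40k + 94)).
Simplifying, S(k+1) = 44·11^k·k + 99·11^k - 5 = 11^(k+1)(4(k+1) + 5) - 5,
which is the closed form with t = k+1.
By induction, the statement is established for all t ≥ 1.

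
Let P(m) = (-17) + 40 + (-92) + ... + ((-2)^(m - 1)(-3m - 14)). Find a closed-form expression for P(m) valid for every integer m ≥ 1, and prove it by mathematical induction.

We claim P(m) = (-2)^m(m + 5) - 5 for all m ≥ 1.
For the base case m = 1: P(1) = -17, and the closed form gives -17. They agree.
For the inductive step, assume it holds for an arbitrary i ≥ 1, so P(i) = (-2)^i(i + 5) - 5.
Then P(i+1) = P(i) + ((-2)^i(-3i - 17)) = ((-2)^i(i + 5) - 5) + ((-2)^i(-3i - 17)).
Simplifying, P(i+1) = -2(-2)^i·i - 12(-2)^i - 5 = (-2)^(i+1)((i+1) + 5) - 5,
which is the closed form with m = i+1.
By induction, the statement is established for all m ≥ 1.

P(m) = (-2)^m(m + 5) - 5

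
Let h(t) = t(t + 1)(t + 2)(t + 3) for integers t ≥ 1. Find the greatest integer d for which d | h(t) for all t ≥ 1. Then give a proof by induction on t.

Computing the first values: h(1) = 24 and h(2) = 120; gcd(24, 120) = 24, so d ≤ 24.
We prove 24 | t(t + 1)(t + 2)(t + 3) for all t ≥ 1 by induction on t.
Base case (t = 1): h(1) = 24 = 24·(1), so 24 | h(1).
For the inductive step, assume it holds for an arbitrary m ≥ 1, i.e. 24 | h(m). Then
h(m+1) − h(m) = (m+1)·(m+2)·(m+3)·(m+4) − m·(m+1)·(m+2)·(m+3) = (m+1)·(m+2)·(m+3)·[(m+4) − m] = 4·(m+1)·(m+2)·(m+3). The product of 3 consecutive integers is divisible by (3)! = 6, so h(m+1) − h(m) is divisible by 4·6 = 24. By the inductive hypothesis 24 | h(m), hence 24 | h(m+1).
By the principle of mathematical induction, the result holds for all t ≥ 1.
Therefore the largest such d is 24.

d = 24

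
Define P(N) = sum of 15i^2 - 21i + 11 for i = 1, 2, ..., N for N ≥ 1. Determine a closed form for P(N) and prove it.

We claim P(N) = N(5N^2 - 3N + 3) for all N ≥ 1.
Base case (N = 1): P(1) = 5, and the closed form gives 5. They agree.
Suppose the result is true for N = i, so P(i) = i(5i^2 - 3i + 3).
Then P(i+1) = P(i) + (15i^2 + 9i + 5) = (i(5i^2 - 3i + 3)) + (15i^2 + 9i + 5).
Simplifying, P(i+1) = (i + 1)(5i^2 + 7i + 5) = (i+1)(5(i+1)^2 - 3(i+1) + 3),
which is the closed form with N = i+1.
By the principle of mathematical induction, the result holds for all N ≥ 1.

P(N) = N(5N^2 - 3N + 3)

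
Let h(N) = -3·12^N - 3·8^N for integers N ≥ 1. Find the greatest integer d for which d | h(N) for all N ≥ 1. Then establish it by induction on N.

d = 12

Computing the first values: h(1) = -60 and h(2) = -624; gcd(-60, -624) = 12, so d ≤ 12.
We prove 12 | -3·12^N - 3·8^N for all N ≥ 1 by induction on N.
When N = 1: h(1) = -60 = 12·(-5), so 12 | h(1).
Inductive step: assume the claim holds for N = r, i.e. 12 | h(r). Then
h(r+1) − 12·h(r) = (-3·12^(r+1) - 3·8^(r+1)) − 12·(-3·12^r - 3·8^r) = (-3)·8^r·(8 − 12) = (12)·8^r. Since 12 | h(r) by the inductive hypothesis, 12 | 12·h(r); and 12 | 12 since 12 = 12·1. Therefore 12 | h(r+1).
By induction, the statement is established for all N ≥ 1.
Therefore the largest such d is 12.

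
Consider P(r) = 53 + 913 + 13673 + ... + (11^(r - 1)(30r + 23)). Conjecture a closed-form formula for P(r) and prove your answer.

P(r) = 11^r(3r + 2) - 2

We claim P(r) = 11^r(3r + 2) - 2 for all r ≥ 1.
For the base case r = 1: P(1) = 53, and the closed form gives 53. They agree.
For the inductive step, assume it holds for an arbitrary i ≥ 1, so P(i) = 11^i(3i + 2) - 2.
Then P(i+1) = P(i) + (11^i(30i + 53)) = (11^i(3i + 2) - 2) + (11^i(30i + 53)).
Simplifying, P(i+1) = 33·11^i·i + 55·11^i - 2 = 11^(i+1)(3(i+1) + 2) - 2,
which is the closed form with r = i+1.
Hence, by induction on r, the claim holds for every r ≥ 1.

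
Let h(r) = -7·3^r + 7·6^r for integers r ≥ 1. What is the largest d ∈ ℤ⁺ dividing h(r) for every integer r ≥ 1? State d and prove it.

d = 21

Computing the first values: h(1) = 21 and h(2) = 189; gcd(21, 189) = 21, so d ≤ 21.
We prove 21 | -7·3^r + 7·6^r for all r ≥ 1 by induction on r.
Base step (r = 1): h(1) = 21 = 21·(1), so 21 | h(1).
For the inductive step, assume it holds for an arbitrary p ≥ 1, i.e. 21 | h(p). Then
h(p+1) − 6·h(p) = (-7·3^(p+1) + 7·6^(p+1)) − 6·(-7·3^p + 7·6^p) = (-7)·3^p·(3 − 6) = (21)·3^p. Since 21 | h(p) by the inductive hypothesis, 21 | 6·h(p); and 21 | 21 since 21 = 21·1. Therefore 21 | h(p+1).
By the principle of mathematical induction, the result holds for all r ≥ 1.
Therefore the largest such d is 21.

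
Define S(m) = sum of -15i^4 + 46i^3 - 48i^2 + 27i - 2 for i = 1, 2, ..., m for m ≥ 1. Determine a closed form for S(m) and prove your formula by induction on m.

We claim S(m) = -m(3m^4 - 4m^3 - 2m^2 - m - 4) for all m ≥ 1.
For the base case m = 1: S(1) = 8, and the closed form gives 8. They agree.
For the inductive step, assume it holds for an arbitrary i ≥ 1, so S(i) = i(-3i^4 + 4i^3 + 2i^2 + i + 4).
Then S(i+1) = S(i) + (-15i^4 - 14i^3 + 9i + 8) = (i(-3i^4 + 4i^3 + 2i^2 + i + 4)) + (-15i^4 - 14i^3 + 9i + 8).
Simplifying, S(i+1) = -(i + 1)(3i^4 + 8i^3 + 4i^2 - 5i - 8) = -(i+1)(3(i+1)^4 - 4(i+1)^3 - 2(i+1)^2 - (i+1) - 4),
which is the closed form with m = i+1.
By induction, the statement is established for all m ≥ 1.

S(m) = -m(3m^4 - 4m^3 - 2m^2 - m - 4)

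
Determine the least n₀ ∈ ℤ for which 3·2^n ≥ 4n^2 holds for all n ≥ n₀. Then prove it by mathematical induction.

At n = 5: 96 < 100, so the inequality fails and n₀ ≥ 6. We prove 3·2^n ≥ 4n^2 for all n ≥ 6.
For the base case n = 6: 3·2^n = 192 and 4n^2 = 144, so 192 ≥ 144.
Suppose the result is true for n = k, so 3·2^k ≥ 4k^2.
Then 3·2^(k + 1) = 2·(3·2^k) ≥ 2·(4k^2).
Also, for k ≥ 6 we have 2·(4k^2) ≥ 4(k+1)^2, since 2 ≥ (1 + 1/k)^2 for all k ≥ 6.
Combining, 3·2^(k + 1) ≥ 4(k+1)^2.
This completes the induction.
Hence the smallest such n₀ is 6.

n₀ = 6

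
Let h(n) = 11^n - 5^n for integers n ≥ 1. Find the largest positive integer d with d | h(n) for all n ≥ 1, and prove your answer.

d = 6

Computing the first values: h(1) = 6 and h(2) = 96; gcd(6, 96) = 6, so d ≤ 6.
We prove 6 | 11^n - 5^n for all n ≥ 1 by induction on n.
When n = 1: h(1) = 6 = 6·(1), so 6 | h(1).
Inductive step: assume the claim holds for n = j, i.e. 6 | h(j). Then
11^{j+1} − 5^{j+1} = 11·11^j − 5·5^j = 11·(11^j − 5^j) + (6)·5^j. The first term is divisible by 6 by the inductive hypothesis, and the second term (6)·5^j is divisible by 6 since 6 | 6. Hence 6 | h(j+1).
By induction, the statement is established for all n ≥ 1.
Therefore the largest such d is 6.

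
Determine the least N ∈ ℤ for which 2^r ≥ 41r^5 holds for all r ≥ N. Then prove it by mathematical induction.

N = 30

At r = 29: 536870912 < 840957109, so the inequality fails and N ≥ 30. We prove 2^r ≥ 41r^5 for all r ≥ 30.
When r = 30: 2^r = 1073741824 and 41r^5 = 996300000, so 1073741824 ≥ 996300000.
Inductive step: assume the claim holds for r = k, so 2^k ≥ 41k^5.
Then 2^(k + 1) = 2·(2^k) ≥ 2·(41k^5).
Also, for k ≥ 30 we have 2·(41k^5) ≥ 41(k+1)^5, since 2 ≥ (1 + 1/k)^5 for all k ≥ 30.
Combining, 2^(k + 1) ≥ 41(k+1)^5.
This completes the induction.
Hence the smallest such N is 30.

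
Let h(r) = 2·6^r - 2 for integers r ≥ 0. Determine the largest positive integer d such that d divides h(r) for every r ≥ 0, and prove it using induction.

Computing the first values: h(0) = 0 and h(1) = 10; gcd(0, 10) = 10, so d ≤ 10.
We prove 10 | 2·6^r - 2 for all r ≥ 0 by induction on r.
When r = 0: h(0) = 0 = 10·(0), so 10 | h(0).
Suppose the result is true for r = p, i.e. 10 | h(p). Then
h(p+1) = 2·6^(p+1) - 2 = 6·(2·6^p - 2) + 10 = 6·h(p) + 10. The first term is divisible by 10 by the inductive hypothesis, and 10 is divisible by 10. Hence 10 | h(p+1).
By the principle of mathematical induction, the result holds for all r ≥ 0.
Therefore the largest such d is 10.

d = 10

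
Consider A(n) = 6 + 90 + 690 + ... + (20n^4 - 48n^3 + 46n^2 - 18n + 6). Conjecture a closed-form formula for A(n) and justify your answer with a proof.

We claim A(n) = 2n(2n^4 - n^3 - n^2 + n + 2) for all n ≥ 1.
When n = 1: A(1) = 6, and the closed form gives 6. They agree.
Inductive step: assume the claim holds for n = p, so A(p) = 2p(2p^4 - p^3 - p^2 + p + 2).
Then A(p+1) = A(p) + (20p^4 + 32p^3 + 22p^2 + 10p + 6) = (2p(2p^4 - p^3 - p^2 + p + 2)) + (20p^4 + 32p^3 + 22p^2 + 10p + 6).
Simplifying, A(p+1) = 2(p + 1)(2p^4 + 7p^3 + 8p^2 + 4p + 3) = 2(p+1)(2(p+1)^4 - (p+1)^3 - (p+1)^2 + (p+1) + 2),
which is the closed form with n = p+1.
Hence, by induction on n, the claim holds for every n ≥ 1.

A(n) = 2n(2n^4 - n^3 - n^2 + n + 2)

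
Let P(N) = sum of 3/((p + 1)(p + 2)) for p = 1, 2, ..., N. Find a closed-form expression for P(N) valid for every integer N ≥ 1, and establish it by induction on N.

We claim P(N) = 3N/(2(N + 2)) for all N ≥ 1.
Base step (N = 1): P(1) = 1/2, and the closed form gives 1/2. They agree.
Inductive step: assume the claim holds for N = p, so P(p) = 3p/(2(p + 2)).
Then P(p+1) = P(p) + (3/((p + 2)(p + 3))) = (3p/(2(p + 2))) + (3/((p + 2)(p + 3))).
Simplifying, P(p+1) = 3(p + 1)/(2(p + 3)) = 3(p+1)/(2((p+1) + 2)),
which is the closed form with N = p+1.
By induction, the statement is established for all N ≥ 1.

P(N) = 3N/(2(N + 2))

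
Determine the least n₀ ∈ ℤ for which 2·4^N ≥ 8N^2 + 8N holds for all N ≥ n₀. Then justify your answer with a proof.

n₀ = 3

At N = 2: 32 < 48, so the inequality fails and n₀ ≥ 3. We prove 2·4^N ≥ 8N^2 + 8N for all N ≥ 3.
When N = 3: 2·4^N = 128 and 8N^2 + 8N = 96, so 128 ≥ 96.
Inductive step: suppose the statement holds for some p ≥ 3, so 2·4^p ≥ 8p^2 + 8p.
Then 2·4^(p + 1) = 4·(2·4^p) ≥ 4·(8p^2 + 8p).
Also, for p ≥ 3 we have 4·(8p^2 + 8p) ≥ 8(p+1)^2 + 8(p+1), since 4·(8p^2 + 8p) − (8(p+1)^2 + 8(p+1)) = 24p^2 + 8p - 16, which is nonnegative for all p ≥ 3.
Combining, 2·4^(p + 1) ≥ 8(p+1)^2 + 8(p+1).
By the principle of mathematical induction, the result holds for all N ≥ 3.
Hence the smallest such n₀ is 3.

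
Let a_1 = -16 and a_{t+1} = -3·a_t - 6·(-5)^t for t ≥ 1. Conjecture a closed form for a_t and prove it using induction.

Computing the first terms: a_1 = -16, a_2 = 78, a_3 = -384. This suggests a_t = -(-3)^(t - 1) + 3(-5)^t.
When t = 1: the formula gives -16 = -16 = a_1.
Inductive step: assume the claim holds for t = m, so a_m = -(-3)^(m - 1) + 3(-5)^m.
Then a_{m+1} = -3·a_m - 6·(-5)^m = -3·(-(-3)^(m - 1) + 3(-5)^m) - 6·(-5)^m = -(-3)^m + 3(-5)^(m + 1) = -(-3)^((m+1) - 1) + 3(-5)^(m+1),
which is the claimed formula at t = m+1.
By induction, the statement is established for all t ≥ 1.

a_t = -(-3)^(t - 1) + 3(-5)^t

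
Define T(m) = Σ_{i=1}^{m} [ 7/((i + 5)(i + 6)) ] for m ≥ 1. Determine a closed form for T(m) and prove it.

T(m) = 7m/(6(m + 6))

We claim T(m) = 7m/(6(m + 6)) for all m ≥ 1.
Base case (m = 1): T(1) = 1/6, and the closed form gives 1/6. They agree.
For the inductive step, assume it holds for an arbitrary i ≥ 1, so T(i) = 7i/(6(i + 6)).
Then T(i+1) = T(i) + (7/((i + 6)(i + 7))) = (7i/(6(i + 6))) + (7/((i + 6)(i + 7))).
Simplifying, T(i+1) = 7(i + 1)/(6(i + 7)) = 7(i+1)/(6((i+1) + 6)),
which is the closed form with m = i+1.
This completes the induction.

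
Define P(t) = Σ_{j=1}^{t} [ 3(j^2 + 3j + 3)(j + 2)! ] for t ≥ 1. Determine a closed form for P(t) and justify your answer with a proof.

We claim P(t) = (3t + 3)(t + 3)! - 18 for all t ≥ 1.
Base step (t = 1): P(1) = 126, and the closed form gives 126. They agree.
Inductive step: assume the claim holds for t = j, so P(j) = (3j + 3)(j + 3)! - 18.
Then P(j+1) = P(j) + (3(j^2 + 5j + 7)(j + 3)!) = ((3j + 3)(j + 3)! - 18) + (3(j^2 + 5j + 7)(j + 3)!).
Simplifying, P(j+1) = (3(j+1) + 3)((j+1) + 3)! - 18,
which is the closed form with t = j+1.
This completes the induction.

P(t) = (3t + 3)(t + 3)! - 18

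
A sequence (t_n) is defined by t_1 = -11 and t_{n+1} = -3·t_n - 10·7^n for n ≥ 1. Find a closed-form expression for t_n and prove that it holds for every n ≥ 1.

Computing the first terms: t_1 = -11, t_2 = -37, t_3 = -379. This suggests t_n = -4(-3)^(n - 1) - 7^n.
When n = 1: the formula gives -11 = -11 = t_1.
Inductive step: suppose the statement holds for some m ≥ 1, so t_m = -4(-3)^(m - 1) - 7^m.
Then t_{m+1} = -3·t_m - 10·7^m = -3·(-4(-3)^(m - 1) - 7^m) - 10·7^m = -4(-3)^m - 7^(m + 1) = -4(-3)^((m+1) - 1) - 7^(m+1),
which is the claimed formula at n = m+1.
Hence, by induction on n, the claim holds for every n ≥ 1.

t_n = -4(-3)^(n - 1) - 7^n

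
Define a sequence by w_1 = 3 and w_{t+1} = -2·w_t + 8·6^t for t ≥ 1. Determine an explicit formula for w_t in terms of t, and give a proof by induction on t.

Computing the first terms: w_1 = 3, w_2 = 42, w_3 = 204. This suggests w_t = -3(-2)^(t - 1) + 6^t.
When t = 1: the formula gives 3 = 3 = w_1.
Suppose the result is true for t = r, so w_r = -3(-2)^(r - 1) + 6^r.
Then w_{r+1} = -2·w_r + 8·6^r = -2·(-3(-2)^(r - 1) + 6^r) + 8·6^r = -3(-2)^r + 6^(r + 1) = -3(-2)^((r+1) - 1) + 6^(r+1),
which is the claimed formula at t = r+1.
By induction, the statement is established for all t ≥ 1.

w_t = -3(-2)^(t - 1) + 6^t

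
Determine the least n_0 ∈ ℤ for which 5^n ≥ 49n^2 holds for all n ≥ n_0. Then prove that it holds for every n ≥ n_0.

n_0 = 5

At n = 4: 625 < 784, so the inequality fails and n_0 ≥ 5. We prove 5^n ≥ 49n^2 for all n ≥ 5.
Base step (n = 5): 5^n = 3125 and 49n^2 = 1225, so 3125 ≥ 1225.
For the inductive step, assume it holds for an arbitrary j ≥ 5, so 5^j ≥ 49j^2.
Then 5^(j + 1) = 5·(5^j) ≥ 5·(49j^2).
Also, for j ≥ 5 we have 5·(49j^2) ≥ 49(j+1)^2, since 5 ≥ (1 + 1/j)^2 for all j ≥ 5.
Combining, 5^(j + 1) ≥ 49(j+1)^2.
Hence, by induction on n, the claim holds for every n ≥ 5.
Hence the smallest such n_0 is 5.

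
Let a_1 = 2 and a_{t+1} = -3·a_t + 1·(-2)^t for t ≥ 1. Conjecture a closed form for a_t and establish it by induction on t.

Computing the first terms: a_1 = 2, a_2 = -8, a_3 = 28. This suggests a_t = (-2)^t + 4(-3)^(t - 1).
For the base case t = 1: the formula gives 2 = 2 = a_1.
Inductive step: suppose the statement holds for some j ≥ 1, so a_j = (-2)^j + 4(-3)^(j - 1).
Then a_{j+1} = -3·a_j + 1·(-2)^j = -3·((-2)^j + 4(-3)^(j - 1)) + 1·(-2)^j = (-2)^(j + 1) + 4(-3)^j = (-2)^(j+1) + 4(-3)^((j+1) - 1),
which is the claimed formula at t = j+1.
Hence, by induction on t, the claim holds for every t ≥ 1.

a_t = (-2)^t + 4(-3)^(t - 1)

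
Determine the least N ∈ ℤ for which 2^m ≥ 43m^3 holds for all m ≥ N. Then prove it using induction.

At m = 17: 131072 < 211259, so the inequality fails and N ≥ 18. We prove 2^m ≥ 43m^3 for all m ≥ 18.
When m = 18: 2^m = 262144 and 43m^3 = 250776, so 262144 ≥ 250776.
For the inductive step, assume it holds for an arbitrary j ≥ 18, so 2^j ≥ 43j^3.
Then 2^(j + 1) = 2·(2^j) ≥ 2·(43j^3).
Also, for j ≥ 18 we have 2·(43j^3) ≥ 43(j+1)^3, since 2 ≥ (1 + 1/j)^3 for all j ≥ 18.
Combining, 2^(j + 1) ≥ 43(j+1)^3.
By the principle of mathematical induction, the result holds for all m ≥ 18.
Hence the smallest such N is 18.

N = 18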